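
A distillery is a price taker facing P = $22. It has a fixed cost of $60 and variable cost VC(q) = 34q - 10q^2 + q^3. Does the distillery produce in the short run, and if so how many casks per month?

From TC, MC = TC'(q) = 34 - 20q + 3q^2 and AVC = VC/q = 34 - 10q + q^2.
AVC is minimized where dAVC/dq = -10 + 2q = 0, at q = 5; min AVC = 34 - 10·5 + 5^2 = $9.
Since P = $22 ≥ min AVC = $9, price covers variable cost and the firm should produce.
P = MC gives 12 - 20q + 3q^2 = 0, with roots 2/3 and 6. Take the larger (rising MC): q* = 6.
Check: AVC at q = 6 is $10 ≤ P, so revenue covers variable cost.
Profit = P·q − TC = 22·6 − 120 = $12.

Produce at q = 6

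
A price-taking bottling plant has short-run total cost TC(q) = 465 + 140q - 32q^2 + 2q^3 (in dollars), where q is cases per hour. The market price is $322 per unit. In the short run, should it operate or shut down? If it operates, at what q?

Strip out fixed cost: VC = 140q - 32q^2 + 2q^3. Then AVC = 140 - 32q + 2q^2 and MC = 140 - 64q + 6q^2.
AVC hits its minimum where MC = AVC, at q = 8, giving min AVC = 140 - 32·8 + 2·8^2 = $12.
Because $322 ≥ $12, revenue can cover variable cost; the firm operates.
P = MC gives -182 - 64q + 6q^2 = 0, with roots -7/3 and 13. Take the larger (rising MC): q* = 13.
Check: AVC at q = 13 is $62 ≤ P, so revenue covers variable cost.
Profit = P·q − TC = 322·13 − 1271 = $2915.

Produce at q = 13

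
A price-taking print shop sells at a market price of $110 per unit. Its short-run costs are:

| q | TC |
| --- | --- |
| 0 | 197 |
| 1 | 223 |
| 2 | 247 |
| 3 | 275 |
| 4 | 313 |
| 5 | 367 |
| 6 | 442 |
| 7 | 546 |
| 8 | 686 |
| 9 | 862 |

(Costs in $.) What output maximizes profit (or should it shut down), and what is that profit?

q = 7; profit = $224

Profit at each row (π = 110q − TC): q=0: -197; q=1: -113; q=2: -27; q=3: 55; q=4: 127; q=5: 183; q=6: 218; q=7: 224; q=8: 194; q=9: 128.
Profit is maximized at q = 7. AVC there is 349/7 = $49.86 ≤ P, so producing beats shutting down (which would give -$197).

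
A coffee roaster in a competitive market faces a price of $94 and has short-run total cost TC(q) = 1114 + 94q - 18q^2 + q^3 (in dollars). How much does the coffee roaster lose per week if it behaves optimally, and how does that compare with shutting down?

Profit = -$250 at q = 12

AVC = 94 - 18q + q^2 has its minimum $13 at q = 9; price $94 clears that bar, so the firm operates.
With MC = 94 - 36q + 3q^2, P = MC on the upward-sloping part at q* = 12.
TR = 94·12 = 1128. TC = 1114 + 264 = 1378. Profit = 1128 − 1378 = -$250.
By producing, the firm covers all variable cost plus $864 of fixed cost; shutting down would lose the full $1114.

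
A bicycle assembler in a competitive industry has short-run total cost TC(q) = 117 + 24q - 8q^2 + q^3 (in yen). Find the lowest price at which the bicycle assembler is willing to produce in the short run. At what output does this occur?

The firm shuts down when price falls below the minimum of average variable cost. AVC = VC/q = 24 - 8q + q^2.
dAVC/dq = -8 + 2q = 0 gives q = 4. min AVC = 24 - 8·4 + 4^2 = 8.
So the shutdown price is ¥8.

¥8 per unit, at q = 4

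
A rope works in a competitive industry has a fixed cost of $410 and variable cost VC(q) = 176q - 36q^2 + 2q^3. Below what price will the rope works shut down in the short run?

$14 per unit

The firm shuts down when price falls below the minimum of average variable cost. AVC = VC/q = 176 - 36q + 2q^2.
At the minimum of AVC, MC = AVC. MC = 176 - 72q + 6q^2; setting MC = AVC gives 4q^2 - 36q = 0, so q = 9. min AVC = 14.
For P < $14 the firm produces nothing.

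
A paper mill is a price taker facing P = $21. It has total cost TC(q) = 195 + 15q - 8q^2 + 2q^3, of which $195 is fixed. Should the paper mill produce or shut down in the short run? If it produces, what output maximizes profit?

Produce at q = 3

Variable cost is VC = 15q - 8q^2 + 2q^3, so AVC = VC/q = 15 - 8q + 2q^2 and MC = dTC/dq = 15 - 16q + 6q^2.
The AVC parabola has its vertex at q = 8/4 = 2, where AVC = 15 - 8·2 + 2·2^2 = $7.
Because $21 ≥ $7, revenue can cover variable cost; the firm operates.
Solving P = MC: -6 - 16q + 6q^2 = 0 ⇒ q = -1/3 or 3. On the upward-sloping branch, q* = 3.
Check: AVC at q = 3 is $9 ≤ P, so revenue covers variable cost.
Profit = P·q − TC = 21·3 − 222 = -$159, a loss, but smaller than the $195 fixed cost the firm would lose by shutting down.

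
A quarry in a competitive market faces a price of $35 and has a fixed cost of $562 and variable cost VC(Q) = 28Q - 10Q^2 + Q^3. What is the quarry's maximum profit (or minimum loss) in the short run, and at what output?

Profit = -$366 at Q = 7

AVC = 28 - 10Q + Q^2; min AVC = $3 at Q = 5. Since P = $35 ≥ min AVC, the firm produces.
With MC = 28 - 20Q + 3Q^2, P = MC on the upward-sloping part at Q* = 7.
TR = 35·7 = 245. TC = 562 + 49 = 611. Profit = 245 − 611 = -$366.
By producing, the firm covers all variable cost plus $196 of fixed cost; shutting down would lose the full $562.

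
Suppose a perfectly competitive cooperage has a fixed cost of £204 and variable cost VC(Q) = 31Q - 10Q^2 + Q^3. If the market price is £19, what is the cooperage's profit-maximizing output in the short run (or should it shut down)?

From TC, MC = TC'(Q) = 31 - 20Q + 3Q^2 and AVC = VC/Q = 31 - 10Q + Q^2.
AVC is minimized where dAVC/dQ = -10 + 2Q = 0, at Q = 5; min AVC = 31 - 10·5 + 5^2 = £6.
P = £19 exceeds min AVC = £6, so the firm stays open.
P = MC gives 12 - 20Q + 3Q^2 = 0, with roots 2/3 and 6. Take the larger (rising MC): Q* = 6.
Check: AVC at Q = 6 is £7 ≤ P, so revenue covers variable cost.
Profit = P·Q − TC = 19·6 − 246 = -£132, a loss, but smaller than the £204 fixed cost the firm would lose by shutting down.

Produce at Q = 6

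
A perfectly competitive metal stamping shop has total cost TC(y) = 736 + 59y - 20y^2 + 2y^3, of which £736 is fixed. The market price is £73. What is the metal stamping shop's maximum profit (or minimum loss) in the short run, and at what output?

Profit = -£344 at y = 7

AVC = 59 - 20y + 2y^2 has its minimum £9 at y = 5; price £73 clears that bar, so the firm operates.
With MC = 59 - 40y + 6y^2, P = MC on the upward-sloping part at y* = 7.
TR = 73·7 = 511. TC = 736 + 119 = 855. Profit = 511 − 855 = -£344.
By producing, the firm covers all variable cost plus £392 of fixed cost; shutting down would lose the full £736.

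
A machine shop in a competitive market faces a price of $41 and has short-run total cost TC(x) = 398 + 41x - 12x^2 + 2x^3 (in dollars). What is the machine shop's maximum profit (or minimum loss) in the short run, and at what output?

Profit = -$334 at x = 4

AVC = 41 - 12x + 2x^2; min AVC = $23 at x = 3. Since P = $41 ≥ min AVC, the firm produces.
MC = 41 - 24x + 6x^2. Setting P = MC and taking the root on the rising branch gives x* = 4.
TR = 41·4 = 164. TC = 398 + 100 = 498. Profit = 164 − 498 = -$334.
Shutting down would mean losing the fixed cost of $398, so operating at a loss of $334 is better by $64.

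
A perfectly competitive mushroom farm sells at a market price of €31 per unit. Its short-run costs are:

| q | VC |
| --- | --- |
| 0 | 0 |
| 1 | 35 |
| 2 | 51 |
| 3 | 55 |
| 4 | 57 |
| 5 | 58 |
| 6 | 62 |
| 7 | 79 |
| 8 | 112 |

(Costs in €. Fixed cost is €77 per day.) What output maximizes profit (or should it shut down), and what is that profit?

q = 7; profit = €61

Compute π = P·q − TC at each output: q=0: -77; q=1: -81; q=2: -66; q=3: -39; q=4: -10; q=5: 20; q=6: 47; q=7: 61; q=8: 59.
Profit is maximized at q = 7. AVC there is 79/7 = €11.29 ≤ P, so producing beats shutting down (which would give -€77).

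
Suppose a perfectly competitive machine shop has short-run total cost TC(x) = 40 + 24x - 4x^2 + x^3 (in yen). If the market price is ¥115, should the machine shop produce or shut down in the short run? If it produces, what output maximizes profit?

Produce at x = 7

Strip out fixed cost: VC = 24x - 4x^2 + x^3. Then AVC = 24 - 4x + x^2 and MC = 24 - 8x + 3x^2.
AVC hits its minimum where MC = AVC, at x = 2, giving min AVC = 24 - 4·2 + 2^2 = ¥20.
Because ¥115 ≥ ¥20, revenue can cover variable cost; the firm operates.
Solving P = MC: -91 - 8x + 3x^2 = 0 ⇒ x = -13/3 or 7. On the upward-sloping branch, x* = 7.
Check: AVC at x = 7 is ¥45 ≤ P, so revenue covers variable cost.
Profit = P·x − TC = 115·7 − 355 = ¥450.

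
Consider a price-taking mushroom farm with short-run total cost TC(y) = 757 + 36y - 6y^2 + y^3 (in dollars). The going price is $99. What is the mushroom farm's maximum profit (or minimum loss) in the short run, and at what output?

AVC = 36 - 6y + y^2 has its minimum $27 at y = 3; price $99 clears that bar, so the firm operates.
With MC = 36 - 12y + 3y^2, P = MC on the upward-sloping part at y* = 7.
TR = 99·7 = 693. TC = 757 + 301 = 1058. Profit = 693 − 1058 = -$365.
Shutting down would mean losing the fixed cost of $757, so operating at a loss of $365 is better by $392.

Profit = -$365 at y = 7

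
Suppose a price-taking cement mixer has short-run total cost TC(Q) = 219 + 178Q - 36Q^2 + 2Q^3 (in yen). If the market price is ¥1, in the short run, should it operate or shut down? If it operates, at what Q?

Shut down

Variable cost is VC = 178Q - 36Q^2 + 2Q^3, so AVC = VC/Q = 178 - 36Q + 2Q^2 and MC = dTC/dQ = 178 - 72Q + 6Q^2.
The AVC parabola has its vertex at Q = 36/4 = 9, where AVC = 178 - 36·9 + 2·9^2 = ¥16.
P = ¥1 lies below min AVC = ¥16; no output level covers variable cost.
The firm minimizes its loss by shutting down and losing only its fixed cost of ¥219.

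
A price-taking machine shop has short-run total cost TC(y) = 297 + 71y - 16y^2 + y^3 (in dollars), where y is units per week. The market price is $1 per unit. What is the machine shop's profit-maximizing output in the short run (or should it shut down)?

Shut down

Variable cost is VC = 71y - 16y^2 + y^3, so AVC = VC/y = 71 - 16y + y^2 and MC = dTC/dy = 71 - 32y + 3y^2.
AVC hits its minimum where MC = AVC, at y = 8, giving min AVC = 71 - 16·8 + 8^2 = $7.
Since P = $1 < min AVC = $7, price fails to cover variable cost at any output.
Best response: produce nothing and absorb the $297 fixed cost.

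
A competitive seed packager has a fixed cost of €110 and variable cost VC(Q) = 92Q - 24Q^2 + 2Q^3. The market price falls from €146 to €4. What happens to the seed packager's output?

AVC = 92 - 24Q + 2Q^2, minimized at Q = 6 where min AVC = €20. MC = 92 - 48Q + 6Q^2.
At P = €146 ≥ min AVC, set P = MC on the rising branch: Q = 9.
At P = €4 < min AVC = €20, price no longer covers variable cost at any output, so the firm shuts down: Q = 0.

Output falls from 9 to 0 (the firm shuts down)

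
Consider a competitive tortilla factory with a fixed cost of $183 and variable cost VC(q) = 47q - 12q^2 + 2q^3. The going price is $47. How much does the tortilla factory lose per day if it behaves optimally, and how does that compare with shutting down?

AVC = 47 - 12q + 2q^2; min AVC = $29 at q = 3. Since P = $47 ≥ min AVC, the firm produces.
MC = 47 - 24q + 6q^2. Setting P = MC and taking the root on the rising branch gives q* = 4.
TR = 47·4 = 188. TC = 183 + 124 = 307. Profit = 188 − 307 = -$119.
That loss of $119 beats the $183 the firm would lose by shutting down; producing recovers $64 of fixed cost.

Profit = -$119 at q = 4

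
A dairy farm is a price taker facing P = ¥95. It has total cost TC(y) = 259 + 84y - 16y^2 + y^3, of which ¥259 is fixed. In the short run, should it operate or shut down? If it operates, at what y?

Produce at y = 11

Strip out fixed cost: VC = 84y - 16y^2 + y^3. Then AVC = 84 - 16y + y^2 and MC = 84 - 32y + 3y^2.
AVC is minimized where dAVC/dy = -16 + 2y = 0, at y = 8; min AVC = 84 - 16·8 + 8^2 = ¥20.
Since P = ¥95 ≥ min AVC = ¥20, price covers variable cost and the firm should produce.
P = MC gives -11 - 32y + 3y^2 = 0, with roots -1/3 and 11. Take the larger (rising MC): y* = 11.
Check: AVC at y = 11 is ¥29 ≤ P, so revenue covers variable cost.
Profit = P·y − TC = 95·11 − 578 = ¥467.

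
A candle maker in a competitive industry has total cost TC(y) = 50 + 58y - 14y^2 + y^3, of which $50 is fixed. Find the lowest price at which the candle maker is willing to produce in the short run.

The firm shuts down when price falls below the minimum of average variable cost. AVC = VC/y = 58 - 14y + y^2.
dAVC/dy = -14 + 2y = 0 gives y = 7. min AVC = 58 - 14·7 + 7^2 = 9.
So the shutdown price is $9.

$9 per unit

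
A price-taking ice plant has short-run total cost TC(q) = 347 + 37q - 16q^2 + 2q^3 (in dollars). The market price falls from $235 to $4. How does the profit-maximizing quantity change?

MC = 37 - 32q + 6q^2; the shutdown threshold is min AVC = $5 (at q = 4).
With P = $235 above the shutdown price, P = MC gives q = 9.
At P = $4 < min AVC = $5, price no longer covers variable cost at any output, so the firm shuts down: q = 0.

Output falls from 9 to 0 (the firm shuts down)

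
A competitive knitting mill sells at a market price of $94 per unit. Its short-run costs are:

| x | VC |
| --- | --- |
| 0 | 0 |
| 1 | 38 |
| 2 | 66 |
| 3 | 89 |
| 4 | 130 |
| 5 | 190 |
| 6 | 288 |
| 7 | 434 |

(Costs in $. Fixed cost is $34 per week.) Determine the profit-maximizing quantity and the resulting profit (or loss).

Profit at each row (π = 94x − TC): x=0: -34; x=1: 22; x=2: 88; x=3: 159; x=4: 212; x=5: 246; x=6: 242; x=7: 190.
Profit is maximized at x = 5. AVC there is 190/5 = $38 ≤ P, so producing beats shutting down (which would give -$34).

x = 5; profit = $246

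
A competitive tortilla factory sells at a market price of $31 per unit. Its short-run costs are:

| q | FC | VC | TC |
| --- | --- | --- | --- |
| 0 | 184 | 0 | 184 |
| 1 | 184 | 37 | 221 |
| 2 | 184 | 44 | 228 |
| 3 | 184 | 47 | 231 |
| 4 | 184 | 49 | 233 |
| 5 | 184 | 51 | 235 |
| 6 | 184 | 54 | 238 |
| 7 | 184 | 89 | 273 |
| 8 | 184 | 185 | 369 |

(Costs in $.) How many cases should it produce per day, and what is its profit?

Profit at each row (π = 31q − TC): q=0: -184; q=1: -190; q=2: -166; q=3: -138; q=4: -109; q=5: -80; q=6: -52; q=7: -56; q=8: -121.
Profit is maximized at q = 6. AVC there is 54/6 = $9 ≤ P, so producing beats shutting down (which would give -$184).

q = 6; profit = -$52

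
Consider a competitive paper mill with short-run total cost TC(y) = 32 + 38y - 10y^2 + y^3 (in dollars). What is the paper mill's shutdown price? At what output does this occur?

The firm shuts down when price falls below the minimum of average variable cost. AVC = VC/y = 38 - 10y + y^2.
At the minimum of AVC, MC = AVC. MC = 38 - 20y + 3y^2; setting MC = AVC gives 2y^2 - 10y = 0, so y = 5. min AVC = 13.
So the shutdown price is $13.

$13 per unit, at y = 5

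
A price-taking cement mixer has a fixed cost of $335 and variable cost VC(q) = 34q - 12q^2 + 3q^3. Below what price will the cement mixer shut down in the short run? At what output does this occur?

The firm shuts down when price falls below the minimum of average variable cost. AVC = VC/q = 34 - 12q + 3q^2.
dAVC/dq = -12 + 6q = 0 gives q = 2. min AVC = 34 - 12·2 + 3·2^2 = 22.
For P < $22 the firm produces nothing.

$22 per unit, at q = 2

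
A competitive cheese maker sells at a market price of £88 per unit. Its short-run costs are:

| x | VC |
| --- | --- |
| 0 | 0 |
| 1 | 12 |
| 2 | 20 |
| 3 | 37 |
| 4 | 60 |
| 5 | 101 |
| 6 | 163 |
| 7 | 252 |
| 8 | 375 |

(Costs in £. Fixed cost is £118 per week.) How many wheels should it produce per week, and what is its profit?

x = 6; profit = £247

Compute π = P·x − TC at each output: x=0: -118; x=1: -42; x=2: 38; x=3: 109; x=4: 174; x=5: 221; x=6: 247; x=7: 246; x=8: 211.
Profit is maximized at x = 6. AVC there is 163/6 = £27.17 ≤ P, so producing beats shutting down (which would give -£118).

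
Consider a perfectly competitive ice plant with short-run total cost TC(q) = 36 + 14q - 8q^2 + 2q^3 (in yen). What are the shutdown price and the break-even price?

Shutdown price = ¥6; break-even price = ¥20

AVC = 14 - 8q + 2q^2; minimized at q = 2, giving min AVC = ¥6. That is the shutdown price.
ATC = 36/q + 14 - 8q + 2q^2. Setting dATC/dq = −36/q^2 − 8 + 4q = 0 gives q = 3 (since 4·3^3 − 8·3^2 = 36).
min ATC = 36/3 + 14 − 8·3 + 2·3^2 = ¥20. That is the break-even price.
Between these two prices the firm operates at a loss; above ¥20 it earns a profit.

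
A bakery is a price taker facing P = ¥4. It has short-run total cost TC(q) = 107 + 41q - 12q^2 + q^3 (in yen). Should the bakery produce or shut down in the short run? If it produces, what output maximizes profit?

Shut down

From TC, MC = TC'(q) = 41 - 24q + 3q^2 and AVC = VC/q = 41 - 12q + q^2.
AVC is minimized where dAVC/dq = -12 + 2q = 0, at q = 6; min AVC = 41 - 12·6 + 6^2 = ¥5.
Since P = ¥4 < min AVC = ¥5, price fails to cover variable cost at any output.
Best response: produce nothing and absorb the ¥107 fixed cost.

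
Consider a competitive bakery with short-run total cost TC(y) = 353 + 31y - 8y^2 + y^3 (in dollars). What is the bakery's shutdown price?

$15 per unit

Short-run supply begins at min AVC. From VC = 31y - 8y^2 + y^3, AVC = 31 - 8y + y^2.
At the minimum of AVC, MC = AVC. MC = 31 - 16y + 3y^2; setting MC = AVC gives 2y^2 - 8y = 0, so y = 4. min AVC = 15.
The firm shuts down for any P below $15.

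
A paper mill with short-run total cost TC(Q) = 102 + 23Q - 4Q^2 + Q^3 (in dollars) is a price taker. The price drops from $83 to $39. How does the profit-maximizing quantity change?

AVC = 23 - 4Q + Q^2, minimized at Q = 2 where min AVC = $19. MC = 23 - 8Q + 3Q^2.
At P = $83 ≥ min AVC, set P = MC on the rising branch: Q = 6.
At P = $39 ≥ min AVC, set P = MC: Q = 4. The firm stays open but cuts output.

Output falls from 6 to 4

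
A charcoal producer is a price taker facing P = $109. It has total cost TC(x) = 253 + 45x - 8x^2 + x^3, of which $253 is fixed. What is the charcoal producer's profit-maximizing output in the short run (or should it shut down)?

Variable cost is VC = 45x - 8x^2 + x^3, so AVC = VC/x = 45 - 8x + x^2 and MC = dTC/dx = 45 - 16x + 3x^2.
The AVC parabola has its vertex at x = 8/2 = 4, where AVC = 45 - 8·4 + 4^2 = $29.
Since P = $109 ≥ min AVC = $29, price covers variable cost and the firm should produce.
Solving P = MC: -64 - 16x + 3x^2 = 0 ⇒ x = -8/3 or 8. On the upward-sloping branch, x* = 8.
Check: AVC at x = 8 is $45 ≤ P, so revenue covers variable cost.
Profit = P·x − TC = 109·8 − 613 = $259.

Produce at x = 8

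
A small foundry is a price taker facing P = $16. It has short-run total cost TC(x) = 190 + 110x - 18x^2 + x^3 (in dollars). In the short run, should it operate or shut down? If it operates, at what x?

Shut down

Variable cost is VC = 110x - 18x^2 + x^3, so AVC = VC/x = 110 - 18x + x^2 and MC = dTC/dx = 110 - 36x + 3x^2.
AVC hits its minimum where MC = AVC, at x = 9, giving min AVC = 110 - 18·9 + 9^2 = $29.
P = $16 lies below min AVC = $29; no output level covers variable cost.
Shutting down limits the loss to fixed cost, $190.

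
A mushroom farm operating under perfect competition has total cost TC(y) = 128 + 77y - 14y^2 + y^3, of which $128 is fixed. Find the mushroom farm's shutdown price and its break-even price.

Shutdown price = $28; break-even price = $45

Shutdown price = min AVC. AVC = 77 - 14y + y^2, with vertex at y = 7 and minimum $28.
ATC = 128/y + 77 - 14y + y^2. Setting dATC/dy = −128/y^2 − 14 + 2y = 0 gives y = 8 (since 2·8^3 − 14·8^2 = 128).
min ATC = 128/8 + 77 − 14·8 + 8^2 = $45. That is the break-even price.
Between these two prices the firm operates at a loss; above $45 it earns a profit.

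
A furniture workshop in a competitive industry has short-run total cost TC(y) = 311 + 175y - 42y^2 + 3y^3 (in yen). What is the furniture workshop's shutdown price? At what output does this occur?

Short-run supply begins at min AVC. From VC = 175y - 42y^2 + 3y^3, AVC = 175 - 42y + 3y^2.
dAVC/dy = -42 + 6y = 0 gives y = 7. min AVC = 175 - 42·7 + 3·7^2 = 28.
For P < ¥28 the firm produces nothing.

¥28 per unit, at y = 7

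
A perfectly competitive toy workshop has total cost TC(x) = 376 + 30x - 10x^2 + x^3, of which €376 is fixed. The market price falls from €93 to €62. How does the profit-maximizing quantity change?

Output falls from 9 to 8

AVC = 30 - 10x + x^2, minimized at x = 5 where min AVC = €5. MC = 30 - 20x + 3x^2.
With P = €93 above the shutdown price, P = MC gives x = 9.
At P = €62 ≥ min AVC, set P = MC: x = 8. The firm stays open but cuts output.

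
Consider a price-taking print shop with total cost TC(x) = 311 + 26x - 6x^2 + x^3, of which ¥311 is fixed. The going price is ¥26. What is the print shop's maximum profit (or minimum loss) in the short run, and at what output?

Profit = -¥279 at x = 4

AVC = 26 - 6x + x^2 has its minimum ¥17 at x = 3; price ¥26 clears that bar, so the firm operates.
With MC = 26 - 12x + 3x^2, P = MC on the upward-sloping part at x* = 4.
TR = 26·4 = 104. TC = 311 + 72 = 383. Profit = 104 − 383 = -¥279.
By producing, the firm covers all variable cost plus ¥32 of fixed cost; shutting down would lose the full ¥311.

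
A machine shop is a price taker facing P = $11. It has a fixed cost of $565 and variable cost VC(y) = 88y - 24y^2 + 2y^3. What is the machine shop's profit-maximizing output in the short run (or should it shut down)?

Shut down

From TC, MC = TC'(y) = 88 - 48y + 6y^2 and AVC = VC/y = 88 - 24y + 2y^2.
AVC is minimized where dAVC/dy = -24 + 4y = 0, at y = 6; min AVC = 88 - 24·6 + 2·6^2 = $16.
P = $11 lies below min AVC = $16; no output level covers variable cost.
Shutting down limits the loss to fixed cost, $565.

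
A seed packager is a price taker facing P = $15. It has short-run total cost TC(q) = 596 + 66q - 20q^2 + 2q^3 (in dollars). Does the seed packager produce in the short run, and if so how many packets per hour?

Shut down

Variable cost is VC = 66q - 20q^2 + 2q^3, so AVC = VC/q = 66 - 20q + 2q^2 and MC = dTC/dq = 66 - 40q + 6q^2.
AVC is minimized where dAVC/dq = -20 + 4q = 0, at q = 5; min AVC = 66 - 20·5 + 2·5^2 = $16.
With P < min AVC ($15 < $16), every unit sold adds to the loss.
Shutting down limits the loss to fixed cost, $596.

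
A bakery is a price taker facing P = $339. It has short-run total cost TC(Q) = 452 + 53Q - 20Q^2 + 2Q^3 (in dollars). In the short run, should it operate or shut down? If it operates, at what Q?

Produce at Q = 11

Variable cost is VC = 53Q - 20Q^2 + 2Q^3, so AVC = VC/Q = 53 - 20Q + 2Q^2 and MC = dTC/dQ = 53 - 40Q + 6Q^2.
AVC hits its minimum where MC = AVC, at Q = 5, giving min AVC = 53 - 20·5 + 2·5^2 = $3.
Since P = $339 ≥ min AVC = $3, price covers variable cost and the firm should produce.
Set P = MC: 339 = 53 - 40Q + 6Q^2 → -286 - 40Q + 6Q^2 = 0. The roots are Q = -13/3 and Q = 11; the profit-maximizing output is on the rising part of MC, so Q* = 11.
Check: AVC at Q = 11 is $75 ≤ P, so revenue covers variable cost.
Profit = P·Q − TC = 339·11 − 1277 = $2452.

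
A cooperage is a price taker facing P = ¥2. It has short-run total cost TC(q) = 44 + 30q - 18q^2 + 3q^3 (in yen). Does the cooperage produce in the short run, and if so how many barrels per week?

Shut down

Strip out fixed cost: VC = 30q - 18q^2 + 3q^3. Then AVC = 30 - 18q + 3q^2 and MC = 30 - 36q + 9q^2.
The AVC parabola has its vertex at q = 18/6 = 3, where AVC = 30 - 18·3 + 3·3^2 = ¥3.
P = ¥2 lies below min AVC = ¥3; no output level covers variable cost.
The firm minimizes its loss by shutting down and losing only its fixed cost of ¥44.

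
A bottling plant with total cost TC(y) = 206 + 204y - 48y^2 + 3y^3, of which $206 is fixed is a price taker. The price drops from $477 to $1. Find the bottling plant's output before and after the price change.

AVC = 204 - 48y + 3y^2, minimized at y = 8 where min AVC = $12. MC = 204 - 96y + 9y^2.
At P = $477 ≥ min AVC, set P = MC on the rising branch: y = 13.
At P = $1 < min AVC = $12, price no longer covers variable cost at any output, so the firm shuts down: y = 0.

Output falls from 13 to 0 (the firm shuts down)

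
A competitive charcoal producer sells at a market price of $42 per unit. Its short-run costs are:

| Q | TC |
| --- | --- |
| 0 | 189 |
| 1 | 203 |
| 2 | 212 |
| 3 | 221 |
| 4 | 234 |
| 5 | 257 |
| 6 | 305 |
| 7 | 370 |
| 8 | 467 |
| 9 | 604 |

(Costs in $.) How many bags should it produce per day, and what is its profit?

Profit at each row (π = 42Q − TC): Q=0: -189; Q=1: -161; Q=2: -128; Q=3: -95; Q=4: -66; Q=5: -47; Q=6: -53; Q=7: -76; Q=8: -131; Q=9: -226.
Profit is maximized at Q = 5. AVC there is 68/5 = $13.60 ≤ P, so producing beats shutting down (which would give -$189).

Q = 5; profit = -$47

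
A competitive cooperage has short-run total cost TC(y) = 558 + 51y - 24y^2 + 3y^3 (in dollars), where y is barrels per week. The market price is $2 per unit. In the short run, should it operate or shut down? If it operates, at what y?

From TC, MC = TC'(y) = 51 - 48y + 9y^2 and AVC = VC/y = 51 - 24y + 3y^2.
AVC is minimized where dAVC/dy = -24 + 6y = 0, at y = 4; min AVC = 51 - 24·4 + 3·4^2 = $3.
P = $2 lies below min AVC = $3; no output level covers variable cost.
The firm minimizes its loss by shutting down and losing only its fixed cost of $558.

Shut down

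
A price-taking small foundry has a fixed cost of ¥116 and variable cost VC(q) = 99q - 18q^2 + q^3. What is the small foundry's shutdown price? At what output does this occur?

¥18 per unit, at q = 9

Short-run supply begins at min AVC. From VC = 99q - 18q^2 + q^3, AVC = 99 - 18q + q^2.
At the minimum of AVC, MC = AVC. MC = 99 - 36q + 3q^2; setting MC = AVC gives 2q^2 - 18q = 0, so q = 9. min AVC = 18.
For P < ¥18 the firm produces nothing.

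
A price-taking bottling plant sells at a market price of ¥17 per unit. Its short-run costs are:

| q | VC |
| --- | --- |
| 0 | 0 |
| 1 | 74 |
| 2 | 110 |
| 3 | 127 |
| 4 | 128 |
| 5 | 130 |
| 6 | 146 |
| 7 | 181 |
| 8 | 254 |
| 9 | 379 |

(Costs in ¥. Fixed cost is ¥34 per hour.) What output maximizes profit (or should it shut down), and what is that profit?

Tabulate TR − TC: q=0: -34; q=1: -91; q=2: -110; q=3: -110; q=4: -94; q=5: -79; q=6: -78; q=7: -96; q=8: -152; q=9: -260.
Profit is highest at q = 0. Equivalently, the lowest AVC in the table is 146/6 ≈ ¥24.33 at q = 6, and P = ¥17 falls below it — price never covers variable cost, so the firm shuts down and loses only its fixed cost.

q = 0 (shut down); profit = -¥34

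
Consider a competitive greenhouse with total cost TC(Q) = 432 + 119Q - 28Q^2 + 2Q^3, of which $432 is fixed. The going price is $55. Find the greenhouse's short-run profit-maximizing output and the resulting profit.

Profit = -$176 at Q = 8

AVC = 119 - 28Q + 2Q^2; min AVC = $21 at Q = 7. Since P = $55 ≥ min AVC, the firm produces.
MC = 119 - 56Q + 6Q^2. Setting P = MC and taking the root on the rising branch gives Q* = 8.
TR = 55·8 = 440. TC = 432 + 184 = 616. Profit = 440 − 616 = -$176.
By producing, the firm covers all variable cost plus $256 of fixed cost; shutting down would lose the full $432.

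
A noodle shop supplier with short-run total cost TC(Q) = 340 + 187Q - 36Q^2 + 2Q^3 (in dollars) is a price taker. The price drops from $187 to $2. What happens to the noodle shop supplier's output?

Output falls from 12 to 0 (the firm shuts down)

AVC = 187 - 36Q + 2Q^2, minimized at Q = 9 where min AVC = $25. MC = 187 - 72Q + 6Q^2.
At P = $187 ≥ min AVC, set P = MC on the rising branch: Q = 12.
At P = $2 < min AVC = $25, price no longer covers variable cost at any output, so the firm shuts down: Q = 0.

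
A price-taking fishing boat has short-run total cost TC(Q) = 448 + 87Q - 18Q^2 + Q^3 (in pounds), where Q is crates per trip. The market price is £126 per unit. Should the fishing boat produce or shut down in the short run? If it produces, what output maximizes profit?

Produce at Q = 13

Variable cost is VC = 87Q - 18Q^2 + Q^3, so AVC = VC/Q = 87 - 18Q + Q^2 and MC = dTC/dQ = 87 - 36Q + 3Q^2.
AVC hits its minimum where MC = AVC, at Q = 9, giving min AVC = 87 - 18·9 + 9^2 = £6.
Since P = £126 ≥ min AVC = £6, price covers variable cost and the firm should produce.
Solving P = MC: -39 - 36Q + 3Q^2 = 0 ⇒ Q = -1 or 13. On the upward-sloping branch, Q* = 13.
Check: AVC at Q = 13 is £22 ≤ P, so revenue covers variable cost.
Profit = P·Q − TC = 126·13 − 734 = £904.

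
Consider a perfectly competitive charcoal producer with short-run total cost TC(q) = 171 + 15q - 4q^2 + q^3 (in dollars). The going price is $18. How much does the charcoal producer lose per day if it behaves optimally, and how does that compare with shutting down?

Profit = -$153 at q = 3

AVC = 15 - 4q + q^2 has its minimum $11 at q = 2; price $18 clears that bar, so the firm operates.
MC = 15 - 8q + 3q^2. Setting P = MC and taking the root on the rising branch gives q* = 3.
TR = 18·3 = 54. TC = 171 + 36 = 207. Profit = 54 − 207 = -$153.
That loss of $153 beats the $171 the firm would lose by shutting down; producing recovers $18 of fixed cost.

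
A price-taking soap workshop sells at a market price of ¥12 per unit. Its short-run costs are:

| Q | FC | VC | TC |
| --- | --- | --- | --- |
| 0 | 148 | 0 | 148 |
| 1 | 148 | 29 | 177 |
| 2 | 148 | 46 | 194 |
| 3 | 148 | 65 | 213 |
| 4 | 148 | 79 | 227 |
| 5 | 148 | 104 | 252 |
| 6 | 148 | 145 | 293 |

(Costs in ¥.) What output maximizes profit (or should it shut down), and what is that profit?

Tabulate TR − TC: Q=0: -148; Q=1: -165; Q=2: -170; Q=3: -177; Q=4: -179; Q=5: -192; Q=6: -221.
Profit is highest at Q = 0. Equivalently, the lowest AVC in the table is 79/4 ≈ ¥19.75 at Q = 4, and P = ¥12 falls below it — price never covers variable cost, so the firm shuts down and loses only its fixed cost.

Q = 0 (shut down); profit = -¥148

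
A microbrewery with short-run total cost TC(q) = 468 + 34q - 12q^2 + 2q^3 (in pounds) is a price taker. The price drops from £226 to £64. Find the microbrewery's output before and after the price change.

MC = 34 - 24q + 6q^2; the shutdown threshold is min AVC = £16 (at q = 3).
With P = £226 above the shutdown price, P = MC gives q = 8.
At P = £64 ≥ min AVC, set P = MC: q = 5. The firm stays open but cuts output.

Output falls from 8 to 5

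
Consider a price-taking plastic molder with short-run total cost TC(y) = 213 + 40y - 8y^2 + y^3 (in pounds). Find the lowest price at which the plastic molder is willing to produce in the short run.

Short-run supply begins at min AVC. From VC = 40y - 8y^2 + y^3, AVC = 40 - 8y + y^2.
At the minimum of AVC, MC = AVC. MC = 40 - 16y + 3y^2; setting MC = AVC gives 2y^2 - 8y = 0, so y = 4. min AVC = 24.
For P < £24 the firm produces nothing.

£24 per unit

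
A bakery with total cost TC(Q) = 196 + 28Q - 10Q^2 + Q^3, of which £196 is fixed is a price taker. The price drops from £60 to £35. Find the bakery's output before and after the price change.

AVC = 28 - 10Q + Q^2, minimized at Q = 5 where min AVC = £3. MC = 28 - 20Q + 3Q^2.
At P = £60 ≥ min AVC, set P = MC on the rising branch: Q = 8.
At P = £35 ≥ min AVC, set P = MC: Q = 7. The firm stays open but cuts output.

Output falls from 8 to 7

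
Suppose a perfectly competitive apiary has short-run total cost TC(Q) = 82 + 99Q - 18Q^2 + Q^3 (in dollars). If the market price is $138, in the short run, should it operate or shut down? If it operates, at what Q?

Variable cost is VC = 99Q - 18Q^2 + Q^3, so AVC = VC/Q = 99 - 18Q + Q^2 and MC = dTC/dQ = 99 - 36Q + 3Q^2.
The AVC parabola has its vertex at Q = 18/2 = 9, where AVC = 99 - 18·9 + 9^2 = $18.
Since P = $138 ≥ min AVC = $18, price covers variable cost and the firm should produce.
P = MC gives -39 - 36Q + 3Q^2 = 0, with roots -1 and 13. Take the larger (rising MC): Q* = 13.
Check: AVC at Q = 13 is $34 ≤ P, so revenue covers variable cost.
Profit = P·Q − TC = 138·13 − 524 = $1270.

Produce at Q = 13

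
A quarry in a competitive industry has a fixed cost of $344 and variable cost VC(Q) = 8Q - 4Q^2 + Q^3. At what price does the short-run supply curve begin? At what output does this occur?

The firm shuts down when price falls below the minimum of average variable cost. AVC = VC/Q = 8 - 4Q + Q^2.
dAVC/dQ = -4 + 2Q = 0 gives Q = 2. min AVC = 8 - 4·2 + 2^2 = 4.
The firm shuts down for any P below $4.

$4 per unit, at Q = 2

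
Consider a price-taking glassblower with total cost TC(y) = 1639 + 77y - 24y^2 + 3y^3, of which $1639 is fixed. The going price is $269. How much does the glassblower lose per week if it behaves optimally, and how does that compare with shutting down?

Profit = -$103 at y = 8

AVC = 77 - 24y + 3y^2 has its minimum $29 at y = 4; price $269 clears that bar, so the firm operates.
MC = 77 - 48y + 9y^2. Setting P = MC and taking the root on the rising branch gives y* = 8.
TR = 269·8 = 2152. TC = 1639 + 616 = 2255. Profit = 2152 − 2255 = -$103.
By producing, the firm covers all variable cost plus $1536 of fixed cost; shutting down would lose the full $1639.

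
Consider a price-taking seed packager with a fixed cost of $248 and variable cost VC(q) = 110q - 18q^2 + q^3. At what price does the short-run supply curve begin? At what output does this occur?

$29 per unit, at q = 9

The firm shuts down when price falls below the minimum of average variable cost. AVC = VC/q = 110 - 18q + q^2.
dAVC/dq = -18 + 2q = 0 gives q = 9. min AVC = 110 - 18·9 + 9^2 = 29.
For P < $29 the firm produces nothing.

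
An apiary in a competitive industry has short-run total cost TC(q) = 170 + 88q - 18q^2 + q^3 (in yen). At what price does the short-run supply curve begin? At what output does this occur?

The shutdown price is the minimum of AVC. VC = 88q - 18q^2 + q^3, so AVC = 88 - 18q + q^2.
At the minimum of AVC, MC = AVC. MC = 88 - 36q + 3q^2; setting MC = AVC gives 2q^2 - 18q = 0, so q = 9. min AVC = 7.
So the shutdown price is ¥7.

¥7 per unit, at q = 9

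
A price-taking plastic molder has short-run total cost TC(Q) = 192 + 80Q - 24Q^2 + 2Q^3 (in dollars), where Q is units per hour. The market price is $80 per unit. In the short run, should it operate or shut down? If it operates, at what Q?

From TC, MC = TC'(Q) = 80 - 48Q + 6Q^2 and AVC = VC/Q = 80 - 24Q + 2Q^2.
AVC is minimized where dAVC/dQ = -24 + 4Q = 0, at Q = 6; min AVC = 80 - 24·6 + 2·6^2 = $8.
Since P = $80 ≥ min AVC = $8, price covers variable cost and the firm should produce.
P = MC gives -48Q + 6Q^2 = 0, with roots 0 and 8. Take the larger (rising MC): Q* = 8.
Check: AVC at Q = 8 is $16 ≤ P, so revenue covers variable cost.
Profit = P·Q − TC = 80·8 − 320 = $320.

Produce at Q = 8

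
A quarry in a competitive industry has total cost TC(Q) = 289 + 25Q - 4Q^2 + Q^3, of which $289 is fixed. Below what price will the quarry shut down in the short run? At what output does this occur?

The firm shuts down when price falls below the minimum of average variable cost. AVC = VC/Q = 25 - 4Q + Q^2.
At the minimum of AVC, MC = AVC. MC = 25 - 8Q + 3Q^2; setting MC = AVC gives 2Q^2 - 4Q = 0, so Q = 2. min AVC = 21.
For P < $21 the firm produces nothing.

$21 per unit, at Q = 2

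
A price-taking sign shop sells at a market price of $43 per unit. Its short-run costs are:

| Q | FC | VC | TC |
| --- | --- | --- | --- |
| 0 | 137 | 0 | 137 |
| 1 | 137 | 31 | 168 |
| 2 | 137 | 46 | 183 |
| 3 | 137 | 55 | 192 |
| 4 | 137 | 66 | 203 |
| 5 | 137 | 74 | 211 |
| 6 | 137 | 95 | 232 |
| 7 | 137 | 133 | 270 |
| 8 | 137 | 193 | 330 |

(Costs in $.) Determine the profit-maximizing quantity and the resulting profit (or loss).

Profit at each row (π = 43Q − TC): Q=0: -137; Q=1: -125; Q=2: -97; Q=3: -63; Q=4: -31; Q=5: 4; Q=6: 26; Q=7: 31; Q=8: 14.
Profit is maximized at Q = 7. AVC there is 133/7 = $19 ≤ P, so producing beats shutting down (which would give -$137).

Q = 7; profit = $31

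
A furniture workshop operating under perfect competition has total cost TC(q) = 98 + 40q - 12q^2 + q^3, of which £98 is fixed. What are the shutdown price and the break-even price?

AVC = 40 - 12q + q^2; minimized at q = 6, giving min AVC = £4. That is the shutdown price.
ATC = 98/q + 40 - 12q + q^2. Setting dATC/dq = −98/q^2 − 12 + 2q = 0 gives q = 7 (since 2·7^3 − 12·7^2 = 98).
min ATC = 98/7 + 40 − 12·7 + 7^2 = £19. That is the break-even price.
Between these two prices the firm operates at a loss; above £19 it earns a profit.

Shutdown price = £4; break-even price = £19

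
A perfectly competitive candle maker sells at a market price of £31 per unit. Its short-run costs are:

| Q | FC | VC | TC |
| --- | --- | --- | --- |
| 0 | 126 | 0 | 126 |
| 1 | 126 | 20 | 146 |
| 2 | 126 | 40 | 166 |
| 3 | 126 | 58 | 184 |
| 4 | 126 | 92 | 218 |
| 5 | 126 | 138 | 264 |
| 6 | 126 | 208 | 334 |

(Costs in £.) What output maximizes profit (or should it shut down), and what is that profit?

Q = 3; profit = -£91

Profit at each row (π = 31Q − TC): Q=0: -126; Q=1: -115; Q=2: -104; Q=3: -91; Q=4: -94; Q=5: -109; Q=6: -148.
Profit is maximized at Q = 3. AVC there is 58/3 = £19.33 ≤ P, so producing beats shutting down (which would give -£126).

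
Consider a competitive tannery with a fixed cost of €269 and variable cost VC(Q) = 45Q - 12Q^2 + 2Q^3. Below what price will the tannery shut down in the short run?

Short-run supply begins at min AVC. From VC = 45Q - 12Q^2 + 2Q^3, AVC = 45 - 12Q + 2Q^2.
dAVC/dQ = -12 + 4Q = 0 gives Q = 3. min AVC = 45 - 12·3 + 2·3^2 = 27.
The firm shuts down for any P below €27.

€27 per unit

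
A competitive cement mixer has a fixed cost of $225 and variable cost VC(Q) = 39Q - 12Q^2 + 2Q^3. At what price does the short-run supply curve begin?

The firm shuts down when price falls below the minimum of average variable cost. AVC = VC/Q = 39 - 12Q + 2Q^2.
At the minimum of AVC, MC = AVC. MC = 39 - 24Q + 6Q^2; setting MC = AVC gives 4Q^2 - 12Q = 0, so Q = 3. min AVC = 21.
So the shutdown price is $21.

$21 per unit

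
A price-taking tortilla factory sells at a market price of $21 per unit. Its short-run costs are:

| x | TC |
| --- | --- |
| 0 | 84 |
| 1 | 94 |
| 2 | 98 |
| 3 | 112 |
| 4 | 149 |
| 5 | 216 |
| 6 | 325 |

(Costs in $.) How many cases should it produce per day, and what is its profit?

x = 3; profit = -$49

Profit at each row (π = 21x − TC): x=0: -84; x=1: -73; x=2: -56; x=3: -49; x=4: -65; x=5: -111; x=6: -199.
Profit is maximized at x = 3. AVC there is 28/3 = $9.33 ≤ P, so producing beats shutting down (which would give -$84).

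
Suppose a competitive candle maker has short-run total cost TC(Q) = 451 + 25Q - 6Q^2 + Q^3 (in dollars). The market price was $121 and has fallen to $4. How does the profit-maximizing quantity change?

Output falls from 8 to 0 (the firm shuts down)

MC = 25 - 12Q + 3Q^2; the shutdown threshold is min AVC = $16 (at Q = 3).
At P = $121 ≥ min AVC, set P = MC on the rising branch: Q = 8.
At P = $4 < min AVC = $16, price no longer covers variable cost at any output, so the firm shuts down: Q = 0.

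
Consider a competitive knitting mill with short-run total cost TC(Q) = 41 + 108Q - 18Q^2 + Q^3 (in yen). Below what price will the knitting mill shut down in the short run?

¥27 per unit

The shutdown price is the minimum of AVC. VC = 108Q - 18Q^2 + Q^3, so AVC = 108 - 18Q + Q^2.
dAVC/dQ = -18 + 2Q = 0 gives Q = 9. min AVC = 108 - 18·9 + 9^2 = 27.
The firm shuts down for any P below ¥27.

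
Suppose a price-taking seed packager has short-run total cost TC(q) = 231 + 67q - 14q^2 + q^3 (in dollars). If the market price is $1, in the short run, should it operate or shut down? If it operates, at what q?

Variable cost is VC = 67q - 14q^2 + q^3, so AVC = VC/q = 67 - 14q + q^2 and MC = dTC/dq = 67 - 28q + 3q^2.
AVC is minimized where dAVC/dq = -14 + 2q = 0, at q = 7; min AVC = 67 - 14·7 + 7^2 = $18.
Since P = $1 < min AVC = $18, price fails to cover variable cost at any output.
Shutting down limits the loss to fixed cost, $231.

Shut down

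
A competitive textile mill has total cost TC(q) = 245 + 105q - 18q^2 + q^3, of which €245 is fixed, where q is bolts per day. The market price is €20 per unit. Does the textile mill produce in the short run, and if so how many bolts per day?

Variable cost is VC = 105q - 18q^2 + q^3, so AVC = VC/q = 105 - 18q + q^2 and MC = dTC/dq = 105 - 36q + 3q^2.
The AVC parabola has its vertex at q = 18/2 = 9, where AVC = 105 - 18·9 + 9^2 = €24.
P = €20 lies below min AVC = €24; no output level covers variable cost.
Best response: produce nothing and absorb the €245 fixed cost.

Shut down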